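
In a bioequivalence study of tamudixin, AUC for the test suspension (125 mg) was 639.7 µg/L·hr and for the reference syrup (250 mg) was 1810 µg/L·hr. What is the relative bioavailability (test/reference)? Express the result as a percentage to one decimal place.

F_rel = (AUC_test/D_test) / (AUC_ref/D_ref)
      = (639.7/125) / (1810/250)
      = 5.1176 / 7.24 = 0.7069 = 70.69%

F_rel = 70.7%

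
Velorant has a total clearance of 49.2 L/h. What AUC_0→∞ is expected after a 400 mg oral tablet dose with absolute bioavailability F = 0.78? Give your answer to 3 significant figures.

AUC_0→∞ = F × Dose / CL
        = 0.78 × 400 / 49.2 = 6.34146 mg/L·h

AUC = 6.34 mg/L·h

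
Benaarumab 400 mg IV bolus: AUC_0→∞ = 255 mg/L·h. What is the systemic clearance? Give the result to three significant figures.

CL = 1.57 L/h

CL = Dose_iv / AUC_0→∞
   = 400 / 255 = 1.56863 L/h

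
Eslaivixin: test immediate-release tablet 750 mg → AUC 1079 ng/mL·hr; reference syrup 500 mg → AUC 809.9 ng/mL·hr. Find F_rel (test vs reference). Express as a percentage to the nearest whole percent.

F_rel = 89%

F_rel = (AUC_test/D_test) / (AUC_ref/D_ref)
      = (1079/750) / (809.9/500)
      = 1.43867 / 1.6198 = 0.8882 = 88.82%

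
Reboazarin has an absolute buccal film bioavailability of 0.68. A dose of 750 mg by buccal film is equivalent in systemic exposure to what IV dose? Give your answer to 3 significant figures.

D_iv = 510 mg

Systemic exposure from an extravascular dose = F × D_ev, so the equivalent IV dose is F × D_ev.
D_iv = F × D_ev = 0.68 × 750 = 510 mg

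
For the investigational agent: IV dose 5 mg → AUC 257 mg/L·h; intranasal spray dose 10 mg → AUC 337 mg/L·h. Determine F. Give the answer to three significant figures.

F = 0.656

F = (AUC_ev / D_ev) / (AUC_iv / D_iv)
  = (337/10) / (257/5)
  = 33.7 / 51.4 = 0.6556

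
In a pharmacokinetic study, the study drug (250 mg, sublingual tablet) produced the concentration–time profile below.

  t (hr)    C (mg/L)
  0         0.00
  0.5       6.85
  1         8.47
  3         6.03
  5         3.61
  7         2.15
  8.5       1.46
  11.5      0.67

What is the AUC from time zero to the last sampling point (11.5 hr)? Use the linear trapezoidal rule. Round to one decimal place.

Trapezoidal AUC_0→11.5:
  [0→0.5]: (0.00+6.85)/2 × 0.5 = 1.7125
  [0.5→1]: (6.85+8.47)/2 × 0.5 = 3.83
  [1→3]: (8.47+6.03)/2 × 2 = 14.5
  [3→5]: (6.03+3.61)/2 × 2 = 9.64
  [5→7]: (3.61+2.15)/2 × 2 = 5.76
  [7→8.5]: (2.15+1.46)/2 × 1.5 = 2.7075
  [8.5→11.5]: (1.46+0.67)/2 × 3 = 3.195
  Sum = 41.345 mg/L·hr

AUC = 41.3 mg/L·hr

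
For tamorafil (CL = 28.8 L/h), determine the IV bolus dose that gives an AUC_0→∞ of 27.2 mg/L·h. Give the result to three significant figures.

Dose_iv = CL × AUC_0→∞
     = 28.8 × 27.2 = 783.36 mg

Dose = 783 mg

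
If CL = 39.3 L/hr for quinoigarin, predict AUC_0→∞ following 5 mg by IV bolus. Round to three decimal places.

AUC_0→∞ = Dose_iv / CL
        = 5 / 39.3 = 0.127226 mg/L·hr

AUC = 0.127 mg/L·hr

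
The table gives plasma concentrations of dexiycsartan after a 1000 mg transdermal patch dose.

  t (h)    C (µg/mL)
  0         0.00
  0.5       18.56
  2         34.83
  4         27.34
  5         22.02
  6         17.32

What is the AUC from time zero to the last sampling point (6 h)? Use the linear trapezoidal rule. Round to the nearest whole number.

AUC = 151 µg/mL·h

Trapezoidal AUC_0→6:
  [0→0.5]: (0.00+18.56)/2 × 0.5 = 4.64
  [0.5→2]: (18.56+34.83)/2 × 1.5 = 40.0425
  [2→4]: (34.83+27.34)/2 × 2 = 62.17
  [4→5]: (27.34+22.02)/2 × 1 = 24.68
  [5→6]: (22.02+17.32)/2 × 1 = 19.67
  Sum = 151.2025 µg/mL·h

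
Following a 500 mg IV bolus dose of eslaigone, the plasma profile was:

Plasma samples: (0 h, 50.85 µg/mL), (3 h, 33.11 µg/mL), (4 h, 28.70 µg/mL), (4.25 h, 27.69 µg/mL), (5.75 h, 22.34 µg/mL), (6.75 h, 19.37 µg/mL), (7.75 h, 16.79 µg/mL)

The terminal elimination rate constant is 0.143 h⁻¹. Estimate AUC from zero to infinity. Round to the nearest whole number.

Trapezoidal AUC_0→7.75:
  [0→3]: (50.85+33.11)/2 × 3 = 125.94
  [3→4]: (33.11+28.70)/2 × 1 = 30.905
  [4→4.25]: (28.70+27.69)/2 × 0.25 = 7.04875
  [4.25→5.75]: (27.69+22.34)/2 × 1.5 = 37.5225
  [5.75→6.75]: (22.34+19.37)/2 × 1 = 20.855
  [6.75→7.75]: (19.37+16.79)/2 × 1 = 18.08
  Sum = 240.35125 µg/mL·h
Extrapolated tail: C_last / k_e = 16.79 / 0.143 = 117.413
AUC_0→∞ = 240.35125 + 117.413 = 357.76425 µg/mL·h

AUC = 358 µg/mL·h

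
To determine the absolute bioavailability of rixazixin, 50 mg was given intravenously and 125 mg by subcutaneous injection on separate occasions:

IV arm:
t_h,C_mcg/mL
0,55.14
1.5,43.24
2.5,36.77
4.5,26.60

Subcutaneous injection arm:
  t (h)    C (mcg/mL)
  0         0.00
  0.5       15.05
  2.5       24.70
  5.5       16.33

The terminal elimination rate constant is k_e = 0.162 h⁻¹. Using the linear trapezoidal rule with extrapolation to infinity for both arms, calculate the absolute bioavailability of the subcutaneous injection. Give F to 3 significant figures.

Trapezoidal AUC_0→4.5 (IV):
  [0→1.5]: (55.14+43.24)/2 × 1.5 = 73.785
  [1.5→2.5]: (43.24+36.77)/2 × 1 = 40.005
  [2.5→4.5]: (36.77+26.60)/2 × 2 = 63.37
  Sum = 177.16 mcg/mL·h
IV tail: 26.60/0.162 = 164.198; AUC_iv,0→∞ = 177.16 + 164.198 = 341.358 mcg/mL·h
Trapezoidal AUC_0→5.5 (subcutaneous injection):
  [0→0.5]: (0.00+15.05)/2 × 0.5 = 3.7625
  [0.5→2.5]: (15.05+24.70)/2 × 2 = 39.75
  [2.5→5.5]: (24.70+16.33)/2 × 3 = 61.545
  Sum = 105.0575 mcg/mL·h
subcutaneous injection tail: 16.33/0.162 = 100.802; AUC_ev,0→∞ = 105.0575 + 100.802 = 205.8595 mcg/mL·h
F = (AUC_ev/D_ev)/(AUC_iv/D_iv) = (205.8595/125)/(341.358/50) = 1.646876/6.82716 = 0.2412

F = 0.241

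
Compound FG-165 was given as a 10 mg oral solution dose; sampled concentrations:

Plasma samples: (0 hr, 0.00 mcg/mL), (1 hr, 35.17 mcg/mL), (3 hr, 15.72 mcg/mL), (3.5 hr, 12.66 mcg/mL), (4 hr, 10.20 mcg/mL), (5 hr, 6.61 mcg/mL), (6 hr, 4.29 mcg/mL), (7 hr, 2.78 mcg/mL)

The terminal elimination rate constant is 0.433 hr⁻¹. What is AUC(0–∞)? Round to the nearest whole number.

Trapezoidal AUC_0→7:
  [0→1]: (0.00+35.17)/2 × 1 = 17.585
  [1→3]: (35.17+15.72)/2 × 2 = 50.89
  [3→3.5]: (15.72+12.66)/2 × 0.5 = 7.095
  [3.5→4]: (12.66+10.20)/2 × 0.5 = 5.715
  [4→5]: (10.20+6.61)/2 × 1 = 8.405
  [5→6]: (6.61+4.29)/2 × 1 = 5.45
  [6→7]: (4.29+2.78)/2 × 1 = 3.535
  Sum = 98.675 mcg/mL·hr
Extrapolated tail: C_last / k_e = 2.78 / 0.433 = 6.420
AUC_0→∞ = 98.675 + 6.420 = 105.095 mcg/mL·hr

AUC = 105 mcg/mL·hr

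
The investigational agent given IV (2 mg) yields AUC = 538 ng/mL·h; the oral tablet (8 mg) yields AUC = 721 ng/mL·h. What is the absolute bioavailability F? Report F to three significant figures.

F = 0.335

F = (AUC_ev / D_ev) / (AUC_iv / D_iv)
  = (721/8) / (538/2)
  = 90.125 / 269 = 0.3350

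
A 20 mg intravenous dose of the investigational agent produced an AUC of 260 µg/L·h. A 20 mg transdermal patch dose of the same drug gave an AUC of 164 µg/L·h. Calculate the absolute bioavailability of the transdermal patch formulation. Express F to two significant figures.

F = 0.63

F = (AUC_ev / D_ev) / (AUC_iv / D_iv)
  = (164/20) / (260/20)
  = 8.2 / 13 = 0.6308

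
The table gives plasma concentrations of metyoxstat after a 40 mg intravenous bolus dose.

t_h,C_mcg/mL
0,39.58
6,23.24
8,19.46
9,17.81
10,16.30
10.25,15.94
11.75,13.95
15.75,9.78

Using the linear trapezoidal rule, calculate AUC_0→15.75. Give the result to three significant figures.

AUC = 341 mcg/mL·h

Trapezoidal AUC_0→15.75:
  [0→6]: (39.58+23.24)/2 × 6 = 188.46
  [6→8]: (23.24+19.46)/2 × 2 = 42.7
  [8→9]: (19.46+17.81)/2 × 1 = 18.635
  [9→10]: (17.81+16.30)/2 × 1 = 17.055
  [10→10.25]: (16.30+15.94)/2 × 0.25 = 4.03
  [10.25→11.75]: (15.94+13.95)/2 × 1.5 = 22.4175
  [11.75→15.75]: (13.95+9.78)/2 × 4 = 47.46
  Sum = 340.7575 mcg/mL·h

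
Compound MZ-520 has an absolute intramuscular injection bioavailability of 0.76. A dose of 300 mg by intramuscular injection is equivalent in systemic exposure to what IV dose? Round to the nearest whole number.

D_iv = 228 mg

Systemic exposure from an extravascular dose = F × D_ev, so the equivalent IV dose is F × D_ev.
D_iv = F × D_ev = 0.76 × 300 = 228 mg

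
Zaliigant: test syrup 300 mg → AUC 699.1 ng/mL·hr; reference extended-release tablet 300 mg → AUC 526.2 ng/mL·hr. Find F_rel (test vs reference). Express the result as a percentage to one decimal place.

F_rel = (AUC_test/D_test) / (AUC_ref/D_ref)
      = (699.1/300) / (526.2/300)
      = 2.33033 / 1.754 = 1.3286 = 132.86%

F_rel = 132.9%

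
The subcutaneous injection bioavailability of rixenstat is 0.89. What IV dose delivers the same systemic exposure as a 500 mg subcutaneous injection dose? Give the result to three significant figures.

D_iv = 445 mg

Systemic exposure from an extravascular dose = F × D_ev, so the equivalent IV dose is F × D_ev.
D_iv = F × D_ev = 0.89 × 500 = 445 mg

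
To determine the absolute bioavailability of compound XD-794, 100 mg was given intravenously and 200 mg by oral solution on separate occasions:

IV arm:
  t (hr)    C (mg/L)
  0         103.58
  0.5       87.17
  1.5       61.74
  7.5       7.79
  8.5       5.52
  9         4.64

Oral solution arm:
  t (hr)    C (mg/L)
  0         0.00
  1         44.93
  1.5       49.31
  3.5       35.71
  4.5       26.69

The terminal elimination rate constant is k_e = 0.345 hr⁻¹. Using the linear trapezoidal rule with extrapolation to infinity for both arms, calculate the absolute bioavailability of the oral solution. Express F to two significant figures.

F = 0.34

Trapezoidal AUC_0→9 (IV):
  [0→0.5]: (103.58+87.17)/2 × 0.5 = 47.6875
  [0.5→1.5]: (87.17+61.74)/2 × 1 = 74.455
  [1.5→7.5]: (61.74+7.79)/2 × 6 = 208.59
  [7.5→8.5]: (7.79+5.52)/2 × 1 = 6.655
  [8.5→9]: (5.52+4.64)/2 × 0.5 = 2.54
  Sum = 339.9275 mg/L·hr
IV tail: 4.64/0.345 = 13.449; AUC_iv,0→∞ = 339.9275 + 13.449 = 353.3765 mg/L·hr
Trapezoidal AUC_0→4.5 (oral solution):
  [0→1]: (0.00+44.93)/2 × 1 = 22.465
  [1→1.5]: (44.93+49.31)/2 × 0.5 = 23.56
  [1.5→3.5]: (49.31+35.71)/2 × 2 = 85.02
  [3.5→4.5]: (35.71+26.69)/2 × 1 = 31.2
  Sum = 162.245 mg/L·hr
oral solution tail: 26.69/0.345 = 77.362; AUC_ev,0→∞ = 162.245 + 77.362 = 239.607 mg/L·hr
F = (AUC_ev/D_ev)/(AUC_iv/D_iv) = (239.607/200)/(353.3765/100) = 1.198035/3.533765 = 0.3390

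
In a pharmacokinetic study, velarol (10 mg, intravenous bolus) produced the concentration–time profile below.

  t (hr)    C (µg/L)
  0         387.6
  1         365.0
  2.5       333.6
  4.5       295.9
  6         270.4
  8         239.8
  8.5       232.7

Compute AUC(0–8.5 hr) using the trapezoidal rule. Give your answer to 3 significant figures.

AUC = 2580 µg/L·hr

Trapezoidal AUC_0→8.5:
  [0→1]: (387.6+365.0)/2 × 1 = 376.3
  [1→2.5]: (365.0+333.6)/2 × 1.5 = 523.95
  [2.5→4.5]: (333.6+295.9)/2 × 2 = 629.5
  [4.5→6]: (295.9+270.4)/2 × 1.5 = 424.725
  [6→8]: (270.4+239.8)/2 × 2 = 510.2
  [8→8.5]: (239.8+232.7)/2 × 0.5 = 118.125
  Sum = 2582.8 µg/L·hr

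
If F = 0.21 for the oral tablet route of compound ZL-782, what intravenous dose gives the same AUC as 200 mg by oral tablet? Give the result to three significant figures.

D_iv = 42.0 mg

Systemic exposure from an extravascular dose = F × D_ev, so the equivalent IV dose is F × D_ev.
D_iv = F × D_ev = 0.21 × 200 = 42 mg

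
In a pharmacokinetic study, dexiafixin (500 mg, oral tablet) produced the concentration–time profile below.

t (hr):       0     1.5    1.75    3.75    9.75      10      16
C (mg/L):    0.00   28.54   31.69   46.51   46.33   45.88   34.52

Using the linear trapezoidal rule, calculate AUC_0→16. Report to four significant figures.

AUC = 638.4 mg/L·hr

Trapezoidal AUC_0→16:
  [0→1.5]: (0.00+28.54)/2 × 1.5 = 21.405
  [1.5→1.75]: (28.54+31.69)/2 × 0.25 = 7.52875
  [1.75→3.75]: (31.69+46.51)/2 × 2 = 78.2
  [3.75→9.75]: (46.51+46.33)/2 × 6 = 278.52
  [9.75→10]: (46.33+45.88)/2 × 0.25 = 11.52625
  [10→16]: (45.88+34.52)/2 × 6 = 241.2
  Sum = 638.38 mg/L·hr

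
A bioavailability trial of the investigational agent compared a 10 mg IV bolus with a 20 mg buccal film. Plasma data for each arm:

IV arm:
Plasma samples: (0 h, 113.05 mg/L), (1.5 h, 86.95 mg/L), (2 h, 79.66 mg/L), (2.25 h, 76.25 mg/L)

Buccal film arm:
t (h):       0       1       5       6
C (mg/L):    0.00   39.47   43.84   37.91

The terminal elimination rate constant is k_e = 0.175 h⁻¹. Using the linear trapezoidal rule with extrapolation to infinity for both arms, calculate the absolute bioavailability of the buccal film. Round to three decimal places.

F = 0.343

Trapezoidal AUC_0→2.25 (IV):
  [0→1.5]: (113.05+86.95)/2 × 1.5 = 150.0
  [1.5→2]: (86.95+79.66)/2 × 0.5 = 41.6525
  [2→2.25]: (79.66+76.25)/2 × 0.25 = 19.48875
  Sum = 211.14125 mg/L·h
IV tail: 76.25/0.175 = 435.714; AUC_iv,0→∞ = 211.14125 + 435.714 = 646.85525 mg/L·h
Trapezoidal AUC_0→6 (buccal film):
  [0→1]: (0.00+39.47)/2 × 1 = 19.735
  [1→5]: (39.47+43.84)/2 × 4 = 166.62
  [5→6]: (43.84+37.91)/2 × 1 = 40.875
  Sum = 227.23 mg/L·h
buccal film tail: 37.91/0.175 = 216.629; AUC_ev,0→∞ = 227.23 + 216.629 = 443.859 mg/L·h
F = (AUC_ev/D_ev)/(AUC_iv/D_iv) = (443.859/20)/(646.85525/10) = 22.19295/64.685525 = 0.3431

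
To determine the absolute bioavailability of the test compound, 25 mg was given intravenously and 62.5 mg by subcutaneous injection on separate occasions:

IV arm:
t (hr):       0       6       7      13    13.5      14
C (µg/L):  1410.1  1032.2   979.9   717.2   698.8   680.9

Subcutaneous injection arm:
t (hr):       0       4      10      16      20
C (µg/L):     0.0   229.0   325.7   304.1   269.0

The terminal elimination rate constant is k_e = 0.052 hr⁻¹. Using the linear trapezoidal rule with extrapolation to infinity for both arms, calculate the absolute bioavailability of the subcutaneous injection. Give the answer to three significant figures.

F = 0.152

Trapezoidal AUC_0→14 (IV):
  [0→6]: (1410.1+1032.2)/2 × 6 = 7326.9
  [6→7]: (1032.2+979.9)/2 × 1 = 1006.05
  [7→13]: (979.9+717.2)/2 × 6 = 5091.3
  [13→13.5]: (717.2+698.8)/2 × 0.5 = 354.0
  [13.5→14]: (698.8+680.9)/2 × 0.5 = 344.925
  Sum = 14123.175 µg/L·hr
IV tail: 680.9/0.052 = 13094.231; AUC_iv,0→∞ = 14123.175 + 13094.231 = 27217.406 µg/L·hr
Trapezoidal AUC_0→20 (subcutaneous injection):
  [0→4]: (0.0+229.0)/2 × 4 = 458.0
  [4→10]: (229.0+325.7)/2 × 6 = 1664.1
  [10→16]: (325.7+304.1)/2 × 6 = 1889.4
  [16→20]: (304.1+269.0)/2 × 4 = 1146.2
  Sum = 5157.7 µg/L·hr
subcutaneous injection tail: 269.0/0.052 = 5173.077; AUC_ev,0→∞ = 5157.7 + 5173.077 = 10330.777 µg/L·hr
F = (AUC_ev/D_ev)/(AUC_iv/D_iv) = (10330.777/62.5)/(27217.406/25) = 165.292/1088.7 = 0.1518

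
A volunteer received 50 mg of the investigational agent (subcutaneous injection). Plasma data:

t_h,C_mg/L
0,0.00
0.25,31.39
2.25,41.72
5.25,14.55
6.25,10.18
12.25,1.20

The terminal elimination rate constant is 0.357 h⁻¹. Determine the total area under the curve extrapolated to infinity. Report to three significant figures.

Trapezoidal AUC_0→12.25:
  [0→0.25]: (0.00+31.39)/2 × 0.25 = 3.92375
  [0.25→2.25]: (31.39+41.72)/2 × 2 = 73.11
  [2.25→5.25]: (41.72+14.55)/2 × 3 = 84.405
  [5.25→6.25]: (14.55+10.18)/2 × 1 = 12.365
  [6.25→12.25]: (10.18+1.20)/2 × 6 = 34.14
  Sum = 207.94375 mg/L·h
Extrapolated tail: C_last / k_e = 1.20 / 0.357 = 3.361
AUC_0→∞ = 207.94375 + 3.361 = 211.30475 mg/L·h

AUC = 211 mg/L·h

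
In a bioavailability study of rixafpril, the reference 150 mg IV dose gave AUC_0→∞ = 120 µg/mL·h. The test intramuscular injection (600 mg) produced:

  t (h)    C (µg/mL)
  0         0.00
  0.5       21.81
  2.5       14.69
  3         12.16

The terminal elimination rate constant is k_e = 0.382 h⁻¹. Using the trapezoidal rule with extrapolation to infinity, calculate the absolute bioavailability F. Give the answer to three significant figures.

Trapezoidal AUC_0→3 (intramuscular injection):
  [0→0.5]: (0.00+21.81)/2 × 0.5 = 5.4525
  [0.5→2.5]: (21.81+14.69)/2 × 2 = 36.5
  [2.5→3]: (14.69+12.16)/2 × 0.5 = 6.7125
  Sum = 48.665 µg/mL·h
Tail: C_last/k_e = 12.16/0.382 = 31.832
AUC_0→∞ (intramuscular injection) = 48.665 + 31.832 = 80.497 µg/mL·h
F = (AUC_ev/D_ev)/(AUC_iv/D_iv) = (80.497/600)/(120/150) = 0.134162/0.8 = 0.1677

F = 0.168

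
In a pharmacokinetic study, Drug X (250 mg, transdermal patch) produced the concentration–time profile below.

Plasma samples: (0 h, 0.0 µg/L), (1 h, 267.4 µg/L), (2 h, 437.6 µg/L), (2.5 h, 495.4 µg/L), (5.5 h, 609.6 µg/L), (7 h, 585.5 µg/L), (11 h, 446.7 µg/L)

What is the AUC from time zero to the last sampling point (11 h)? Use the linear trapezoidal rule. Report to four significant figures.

Trapezoidal AUC_0→11:
  [0→1]: (0.0+267.4)/2 × 1 = 133.7
  [1→2]: (267.4+437.6)/2 × 1 = 352.5
  [2→2.5]: (437.6+495.4)/2 × 0.5 = 233.25
  [2.5→5.5]: (495.4+609.6)/2 × 3 = 1657.5
  [5.5→7]: (609.6+585.5)/2 × 1.5 = 896.325
  [7→11]: (585.5+446.7)/2 × 4 = 2064.4
  Sum = 5337.675 µg/L·h

AUC = 5338 µg/L·h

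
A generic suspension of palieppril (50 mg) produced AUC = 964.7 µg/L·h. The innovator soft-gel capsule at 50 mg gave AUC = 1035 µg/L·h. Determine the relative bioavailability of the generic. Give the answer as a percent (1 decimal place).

F_rel = 93.2%

F_rel = (AUC_test/D_test) / (AUC_ref/D_ref)
      = (964.7/50) / (1035/50)
      = 19.294 / 20.7 = 0.9321 = 93.21%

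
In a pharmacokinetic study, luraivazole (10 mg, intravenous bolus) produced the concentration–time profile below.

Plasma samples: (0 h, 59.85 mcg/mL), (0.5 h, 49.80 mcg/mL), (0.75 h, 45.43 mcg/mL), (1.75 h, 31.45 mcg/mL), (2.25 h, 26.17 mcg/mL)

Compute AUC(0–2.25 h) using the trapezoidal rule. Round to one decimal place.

AUC = 92.2 mcg/mL·h

Trapezoidal AUC_0→2.25:
  [0→0.5]: (59.85+49.80)/2 × 0.5 = 27.4125
  [0.5→0.75]: (49.80+45.43)/2 × 0.25 = 11.90375
  [0.75→1.75]: (45.43+31.45)/2 × 1 = 38.44
  [1.75→2.25]: (31.45+26.17)/2 × 0.5 = 14.405
  Sum = 92.16125 mcg/mL·h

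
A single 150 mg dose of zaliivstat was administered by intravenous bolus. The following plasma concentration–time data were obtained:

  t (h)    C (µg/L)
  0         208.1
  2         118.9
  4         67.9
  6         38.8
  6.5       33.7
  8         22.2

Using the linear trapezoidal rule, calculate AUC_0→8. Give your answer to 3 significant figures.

Trapezoidal AUC_0→8:
  [0→2]: (208.1+118.9)/2 × 2 = 327.0
  [2→4]: (118.9+67.9)/2 × 2 = 186.8
  [4→6]: (67.9+38.8)/2 × 2 = 106.7
  [6→6.5]: (38.8+33.7)/2 × 0.5 = 18.125
  [6.5→8]: (33.7+22.2)/2 × 1.5 = 41.925
  Sum = 680.55 µg/L·h

AUC = 681 µg/L·h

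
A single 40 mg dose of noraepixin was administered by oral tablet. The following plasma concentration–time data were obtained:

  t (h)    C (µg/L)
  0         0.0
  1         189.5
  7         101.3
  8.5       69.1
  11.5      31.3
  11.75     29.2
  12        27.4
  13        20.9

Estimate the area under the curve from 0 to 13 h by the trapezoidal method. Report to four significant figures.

AUC = 1284 µg/L·h

Trapezoidal AUC_0→13:
  [0→1]: (0.0+189.5)/2 × 1 = 94.75
  [1→7]: (189.5+101.3)/2 × 6 = 872.4
  [7→8.5]: (101.3+69.1)/2 × 1.5 = 127.8
  [8.5→11.5]: (69.1+31.3)/2 × 3 = 150.6
  [11.5→11.75]: (31.3+29.2)/2 × 0.25 = 7.5625
  [11.75→12]: (29.2+27.4)/2 × 0.25 = 7.075
  [12→13]: (27.4+20.9)/2 × 1 = 24.15
  Sum = 1284.3375 µg/L·h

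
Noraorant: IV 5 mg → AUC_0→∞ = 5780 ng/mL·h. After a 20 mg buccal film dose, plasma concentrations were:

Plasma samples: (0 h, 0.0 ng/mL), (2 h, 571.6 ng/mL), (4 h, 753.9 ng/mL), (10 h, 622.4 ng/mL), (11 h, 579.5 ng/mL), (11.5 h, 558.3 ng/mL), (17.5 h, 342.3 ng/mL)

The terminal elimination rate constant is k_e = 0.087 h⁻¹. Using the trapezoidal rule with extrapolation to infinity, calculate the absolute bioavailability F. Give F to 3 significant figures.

F = 0.586

Trapezoidal AUC_0→17.5 (buccal film):
  [0→2]: (0.0+571.6)/2 × 2 = 571.6
  [2→4]: (571.6+753.9)/2 × 2 = 1325.5
  [4→10]: (753.9+622.4)/2 × 6 = 4128.9
  [10→11]: (622.4+579.5)/2 × 1 = 600.95
  [11→11.5]: (579.5+558.3)/2 × 0.5 = 284.45
  [11.5→17.5]: (558.3+342.3)/2 × 6 = 2701.8
  Sum = 9613.2 ng/mL·h
Tail: C_last/k_e = 342.3/0.087 = 3934.483
AUC_0→∞ (buccal film) = 9613.2 + 3934.483 = 13547.683 ng/mL·h
F = (AUC_ev/D_ev)/(AUC_iv/D_iv) = (13547.683/20)/(5780/5) = 677.38415/1156 = 0.5860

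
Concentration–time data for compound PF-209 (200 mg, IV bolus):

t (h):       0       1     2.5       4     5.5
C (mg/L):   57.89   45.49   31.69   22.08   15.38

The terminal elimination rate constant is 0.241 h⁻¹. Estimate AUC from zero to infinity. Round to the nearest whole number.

Trapezoidal AUC_0→5.5:
  [0→1]: (57.89+45.49)/2 × 1 = 51.69
  [1→2.5]: (45.49+31.69)/2 × 1.5 = 57.885
  [2.5→4]: (31.69+22.08)/2 × 1.5 = 40.3275
  [4→5.5]: (22.08+15.38)/2 × 1.5 = 28.095
  Sum = 177.9975 mg/L·h
Extrapolated tail: C_last / k_e = 15.38 / 0.241 = 63.817
AUC_0→∞ = 177.9975 + 63.817 = 241.8145 mg/L·h

AUC = 242 mg/L·h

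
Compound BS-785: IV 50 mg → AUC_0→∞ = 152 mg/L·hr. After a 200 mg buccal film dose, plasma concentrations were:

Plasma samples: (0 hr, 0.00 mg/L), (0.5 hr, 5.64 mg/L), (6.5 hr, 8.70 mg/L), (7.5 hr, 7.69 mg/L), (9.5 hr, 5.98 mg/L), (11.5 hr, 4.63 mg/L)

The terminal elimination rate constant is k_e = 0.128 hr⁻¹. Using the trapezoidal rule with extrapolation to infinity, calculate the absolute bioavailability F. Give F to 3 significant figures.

F = 0.186

Trapezoidal AUC_0→11.5 (buccal film):
  [0→0.5]: (0.00+5.64)/2 × 0.5 = 1.41
  [0.5→6.5]: (5.64+8.70)/2 × 6 = 43.02
  [6.5→7.5]: (8.70+7.69)/2 × 1 = 8.195
  [7.5→9.5]: (7.69+5.98)/2 × 2 = 13.67
  [9.5→11.5]: (5.98+4.63)/2 × 2 = 10.61
  Sum = 76.905 mg/L·hr
Tail: C_last/k_e = 4.63/0.128 = 36.172
AUC_0→∞ (buccal film) = 76.905 + 36.172 = 113.077 mg/L·hr
F = (AUC_ev/D_ev)/(AUC_iv/D_iv) = (113.077/200)/(152/50) = 0.565385/3.04 = 0.1860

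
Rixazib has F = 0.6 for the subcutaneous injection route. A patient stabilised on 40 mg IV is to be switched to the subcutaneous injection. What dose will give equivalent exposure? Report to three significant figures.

For equal systemic exposure: F × D_ev = D_iv
D_ev = D_iv / F = 40 / 0.6 = 66.6667 mg

D_subcutaneous = 66.7 mg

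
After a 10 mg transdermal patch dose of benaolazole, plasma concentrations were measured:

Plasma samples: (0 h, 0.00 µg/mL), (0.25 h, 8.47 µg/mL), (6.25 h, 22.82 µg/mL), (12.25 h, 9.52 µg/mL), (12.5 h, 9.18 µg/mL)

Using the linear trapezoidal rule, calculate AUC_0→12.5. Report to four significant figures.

AUC = 194.3 µg/mL·h

Trapezoidal AUC_0→12.5:
  [0→0.25]: (0.00+8.47)/2 × 0.25 = 1.05875
  [0.25→6.25]: (8.47+22.82)/2 × 6 = 93.87
  [6.25→12.25]: (22.82+9.52)/2 × 6 = 97.02
  [12.25→12.5]: (9.52+9.18)/2 × 0.25 = 2.3375
  Sum = 194.28625 µg/mL·h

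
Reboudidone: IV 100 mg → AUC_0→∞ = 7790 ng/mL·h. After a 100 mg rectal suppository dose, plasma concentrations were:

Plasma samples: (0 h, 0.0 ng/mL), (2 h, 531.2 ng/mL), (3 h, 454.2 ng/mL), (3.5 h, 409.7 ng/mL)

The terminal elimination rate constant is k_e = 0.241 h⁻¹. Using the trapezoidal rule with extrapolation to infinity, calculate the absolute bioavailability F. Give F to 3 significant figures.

Trapezoidal AUC_0→3.5 (rectal suppository):
  [0→2]: (0.0+531.2)/2 × 2 = 531.2
  [2→3]: (531.2+454.2)/2 × 1 = 492.7
  [3→3.5]: (454.2+409.7)/2 × 0.5 = 215.975
  Sum = 1239.875 ng/mL·h
Tail: C_last/k_e = 409.7/0.241 = 1700.000
AUC_0→∞ (rectal suppository) = 1239.875 + 1700.000 = 2939.875 ng/mL·h
F = (AUC_ev/D_ev)/(AUC_iv/D_iv) = (2939.875/100)/(7790/100) = 29.39875/77.9 = 0.3774

F = 0.377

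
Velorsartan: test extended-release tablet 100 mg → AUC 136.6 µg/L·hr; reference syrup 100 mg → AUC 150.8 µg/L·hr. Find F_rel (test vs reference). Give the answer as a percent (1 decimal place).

F_rel = 90.6%

F_rel = (AUC_test/D_test) / (AUC_ref/D_ref)
      = (136.6/100) / (150.8/100)
      = 1.366 / 1.508 = 0.9058 = 90.58%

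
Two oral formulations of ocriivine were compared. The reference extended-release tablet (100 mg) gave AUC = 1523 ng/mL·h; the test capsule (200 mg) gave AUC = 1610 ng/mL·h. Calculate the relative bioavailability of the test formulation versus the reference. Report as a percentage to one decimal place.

F_rel = 52.9%

F_rel = (AUC_test/D_test) / (AUC_ref/D_ref)
      = (1610/200) / (1523/100)
      = 8.05 / 15.23 = 0.5286 = 52.86%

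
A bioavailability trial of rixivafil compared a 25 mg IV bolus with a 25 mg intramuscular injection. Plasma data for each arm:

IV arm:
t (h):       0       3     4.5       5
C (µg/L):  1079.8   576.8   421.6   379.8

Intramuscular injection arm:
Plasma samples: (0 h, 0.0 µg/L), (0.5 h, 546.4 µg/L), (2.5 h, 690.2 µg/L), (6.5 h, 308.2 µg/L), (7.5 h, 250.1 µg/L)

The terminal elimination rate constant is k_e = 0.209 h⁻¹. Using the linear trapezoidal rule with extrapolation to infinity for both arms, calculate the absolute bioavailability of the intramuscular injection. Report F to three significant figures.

Trapezoidal AUC_0→5 (IV):
  [0→3]: (1079.8+576.8)/2 × 3 = 2484.9
  [3→4.5]: (576.8+421.6)/2 × 1.5 = 748.8
  [4.5→5]: (421.6+379.8)/2 × 0.5 = 200.35
  Sum = 3434.05 µg/L·h
IV tail: 379.8/0.209 = 1817.225; AUC_iv,0→∞ = 3434.05 + 1817.225 = 5251.275 µg/L·h
Trapezoidal AUC_0→7.5 (intramuscular injection):
  [0→0.5]: (0.0+546.4)/2 × 0.5 = 136.6
  [0.5→2.5]: (546.4+690.2)/2 × 2 = 1236.6
  [2.5→6.5]: (690.2+308.2)/2 × 4 = 1996.8
  [6.5→7.5]: (308.2+250.1)/2 × 1 = 279.15
  Sum = 3649.15 µg/L·h
intramuscular injection tail: 250.1/0.209 = 1196.651; AUC_ev,0→∞ = 3649.15 + 1196.651 = 4845.801 µg/L·h
F = (AUC_ev/D_ev)/(AUC_iv/D_iv) = (4845.801/25)/(5251.275/25) = 193.83204/210.051 = 0.9228

F = 0.923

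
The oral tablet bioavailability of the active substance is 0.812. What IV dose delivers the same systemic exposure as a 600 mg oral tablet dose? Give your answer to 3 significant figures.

D_iv = 487 mg

Systemic exposure from an extravascular dose = F × D_ev, so the equivalent IV dose is F × D_ev.
D_iv = F × D_ev = 0.812 × 600 = 487.2 mg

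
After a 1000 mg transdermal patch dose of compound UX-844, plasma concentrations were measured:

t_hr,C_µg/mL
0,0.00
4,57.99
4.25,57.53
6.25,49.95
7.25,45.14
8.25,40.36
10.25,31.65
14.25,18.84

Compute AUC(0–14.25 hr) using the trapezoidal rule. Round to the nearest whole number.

Trapezoidal AUC_0→14.25:
  [0→4]: (0.00+57.99)/2 × 4 = 115.98
  [4→4.25]: (57.99+57.53)/2 × 0.25 = 14.44
  [4.25→6.25]: (57.53+49.95)/2 × 2 = 107.48
  [6.25→7.25]: (49.95+45.14)/2 × 1 = 47.545
  [7.25→8.25]: (45.14+40.36)/2 × 1 = 42.75
  [8.25→10.25]: (40.36+31.65)/2 × 2 = 72.01
  [10.25→14.25]: (31.65+18.84)/2 × 4 = 100.98
  Sum = 501.185 µg/mL·hr

AUC = 501 µg/mL·hr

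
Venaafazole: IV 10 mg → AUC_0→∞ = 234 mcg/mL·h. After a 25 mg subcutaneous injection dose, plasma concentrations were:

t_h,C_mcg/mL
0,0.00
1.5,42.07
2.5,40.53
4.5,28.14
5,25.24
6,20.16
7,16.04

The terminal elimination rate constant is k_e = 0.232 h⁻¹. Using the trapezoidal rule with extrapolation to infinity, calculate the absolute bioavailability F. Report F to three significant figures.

Trapezoidal AUC_0→7 (subcutaneous injection):
  [0→1.5]: (0.00+42.07)/2 × 1.5 = 31.5525
  [1.5→2.5]: (42.07+40.53)/2 × 1 = 41.3
  [2.5→4.5]: (40.53+28.14)/2 × 2 = 68.67
  [4.5→5]: (28.14+25.24)/2 × 0.5 = 13.345
  [5→6]: (25.24+20.16)/2 × 1 = 22.7
  [6→7]: (20.16+16.04)/2 × 1 = 18.1
  Sum = 195.6675 mcg/mL·h
Tail: C_last/k_e = 16.04/0.232 = 69.138
AUC_0→∞ (subcutaneous injection) = 195.6675 + 69.138 = 264.8055 mcg/mL·h
F = (AUC_ev/D_ev)/(AUC_iv/D_iv) = (264.8055/25)/(234/10) = 10.59222/23.4 = 0.4527

F = 0.453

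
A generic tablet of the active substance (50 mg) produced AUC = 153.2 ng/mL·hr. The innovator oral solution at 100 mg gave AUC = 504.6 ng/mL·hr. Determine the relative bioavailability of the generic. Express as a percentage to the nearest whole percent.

F_rel = (AUC_test/D_test) / (AUC_ref/D_ref)
      = (153.2/50) / (504.6/100)
      = 3.064 / 5.046 = 0.6072 = 60.72%

F_rel = 61%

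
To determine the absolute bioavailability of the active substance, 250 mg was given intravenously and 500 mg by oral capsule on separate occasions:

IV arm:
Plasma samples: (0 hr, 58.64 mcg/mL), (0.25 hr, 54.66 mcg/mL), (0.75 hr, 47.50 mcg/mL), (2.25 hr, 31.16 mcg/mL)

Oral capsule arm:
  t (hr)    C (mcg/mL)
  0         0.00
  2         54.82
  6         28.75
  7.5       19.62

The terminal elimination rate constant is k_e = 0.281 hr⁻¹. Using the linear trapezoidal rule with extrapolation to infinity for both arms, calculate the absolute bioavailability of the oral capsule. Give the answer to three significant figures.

Trapezoidal AUC_0→2.25 (IV):
  [0→0.25]: (58.64+54.66)/2 × 0.25 = 14.1625
  [0.25→0.75]: (54.66+47.50)/2 × 0.5 = 25.54
  [0.75→2.25]: (47.50+31.16)/2 × 1.5 = 58.995
  Sum = 98.6975 mcg/mL·hr
IV tail: 31.16/0.281 = 110.890; AUC_iv,0→∞ = 98.6975 + 110.890 = 209.5875 mcg/mL·hr
Trapezoidal AUC_0→7.5 (oral capsule):
  [0→2]: (0.00+54.82)/2 × 2 = 54.82
  [2→6]: (54.82+28.75)/2 × 4 = 167.14
  [6→7.5]: (28.75+19.62)/2 × 1.5 = 36.2775
  Sum = 258.2375 mcg/mL·hr
oral capsule tail: 19.62/0.281 = 69.822; AUC_ev,0→∞ = 258.2375 + 69.822 = 328.0595 mcg/mL·hr
F = (AUC_ev/D_ev)/(AUC_iv/D_iv) = (328.0595/500)/(209.5875/250) = 0.656119/0.83835 = 0.7826

F = 0.783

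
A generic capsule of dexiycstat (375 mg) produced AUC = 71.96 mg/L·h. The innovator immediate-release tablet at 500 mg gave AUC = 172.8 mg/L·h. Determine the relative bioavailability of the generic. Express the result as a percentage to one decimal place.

F_rel = 55.5%

F_rel = (AUC_test/D_test) / (AUC_ref/D_ref)
      = (71.96/375) / (172.8/500)
      = 0.191893 / 0.3456 = 0.5552 = 55.52%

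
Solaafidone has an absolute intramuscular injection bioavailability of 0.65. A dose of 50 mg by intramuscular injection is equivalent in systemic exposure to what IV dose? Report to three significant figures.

D_iv = 32.5 mg

Systemic exposure from an extravascular dose = F × D_ev, so the equivalent IV dose is F × D_ev.
D_iv = F × D_ev = 0.65 × 50 = 32.5 mg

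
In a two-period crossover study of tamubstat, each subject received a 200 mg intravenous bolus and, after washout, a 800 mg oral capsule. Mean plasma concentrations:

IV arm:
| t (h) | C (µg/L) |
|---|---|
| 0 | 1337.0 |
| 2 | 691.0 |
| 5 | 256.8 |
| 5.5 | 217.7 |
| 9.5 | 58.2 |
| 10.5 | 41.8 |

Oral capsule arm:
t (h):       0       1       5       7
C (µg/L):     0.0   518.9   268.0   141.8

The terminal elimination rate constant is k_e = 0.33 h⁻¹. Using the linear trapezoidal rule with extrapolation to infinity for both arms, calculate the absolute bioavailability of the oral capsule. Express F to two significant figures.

Trapezoidal AUC_0→10.5 (IV):
  [0→2]: (1337.0+691.0)/2 × 2 = 2028.0
  [2→5]: (691.0+256.8)/2 × 3 = 1421.7
  [5→5.5]: (256.8+217.7)/2 × 0.5 = 118.625
  [5.5→9.5]: (217.7+58.2)/2 × 4 = 551.8
  [9.5→10.5]: (58.2+41.8)/2 × 1 = 50.0
  Sum = 4170.125 µg/L·h
IV tail: 41.8/0.33 = 126.667; AUC_iv,0→∞ = 4170.125 + 126.667 = 4296.792 µg/L·h
Trapezoidal AUC_0→7 (oral capsule):
  [0→1]: (0.0+518.9)/2 × 1 = 259.45
  [1→5]: (518.9+268.0)/2 × 4 = 1573.8
  [5→7]: (268.0+141.8)/2 × 2 = 409.8
  Sum = 2243.05 µg/L·h
oral capsule tail: 141.8/0.33 = 429.697; AUC_ev,0→∞ = 2243.05 + 429.697 = 2672.747 µg/L·h
F = (AUC_ev/D_ev)/(AUC_iv/D_iv) = (2672.747/800)/(4296.792/200) = 3.34093/21.48396 = 0.1555

F = 0.16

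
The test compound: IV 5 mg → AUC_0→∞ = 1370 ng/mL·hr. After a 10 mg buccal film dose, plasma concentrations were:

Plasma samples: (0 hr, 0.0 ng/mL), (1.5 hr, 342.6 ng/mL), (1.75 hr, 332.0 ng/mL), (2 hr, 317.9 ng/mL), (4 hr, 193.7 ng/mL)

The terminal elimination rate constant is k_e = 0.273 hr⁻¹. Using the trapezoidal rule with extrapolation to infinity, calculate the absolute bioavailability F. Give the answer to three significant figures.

F = 0.600

Trapezoidal AUC_0→4 (buccal film):
  [0→1.5]: (0.0+342.6)/2 × 1.5 = 256.95
  [1.5→1.75]: (342.6+332.0)/2 × 0.25 = 84.325
  [1.75→2]: (332.0+317.9)/2 × 0.25 = 81.2375
  [2→4]: (317.9+193.7)/2 × 2 = 511.6
  Sum = 934.1125 ng/mL·hr
Tail: C_last/k_e = 193.7/0.273 = 709.524
AUC_0→∞ (buccal film) = 934.1125 + 709.524 = 1643.6365 ng/mL·hr
F = (AUC_ev/D_ev)/(AUC_iv/D_iv) = (1643.6365/10)/(1370/5) = 164.36365/274 = 0.5999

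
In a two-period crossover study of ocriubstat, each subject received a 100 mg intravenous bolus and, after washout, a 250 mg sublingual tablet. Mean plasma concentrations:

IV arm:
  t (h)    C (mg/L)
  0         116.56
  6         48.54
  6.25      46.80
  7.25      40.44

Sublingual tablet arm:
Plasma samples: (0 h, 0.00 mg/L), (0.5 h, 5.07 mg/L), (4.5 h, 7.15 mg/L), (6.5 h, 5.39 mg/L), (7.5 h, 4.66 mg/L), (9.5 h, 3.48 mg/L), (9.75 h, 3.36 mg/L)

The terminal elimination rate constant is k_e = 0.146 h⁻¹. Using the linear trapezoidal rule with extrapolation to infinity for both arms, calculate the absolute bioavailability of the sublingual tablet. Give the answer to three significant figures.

F = 0.0364

Trapezoidal AUC_0→7.25 (IV):
  [0→6]: (116.56+48.54)/2 × 6 = 495.3
  [6→6.25]: (48.54+46.80)/2 × 0.25 = 11.9175
  [6.25→7.25]: (46.80+40.44)/2 × 1 = 43.62
  Sum = 550.8375 mg/L·h
IV tail: 40.44/0.146 = 276.986; AUC_iv,0→∞ = 550.8375 + 276.986 = 827.8235 mg/L·h
Trapezoidal AUC_0→9.75 (sublingual tablet):
  [0→0.5]: (0.00+5.07)/2 × 0.5 = 1.2675
  [0.5→4.5]: (5.07+7.15)/2 × 4 = 24.44
  [4.5→6.5]: (7.15+5.39)/2 × 2 = 12.54
  [6.5→7.5]: (5.39+4.66)/2 × 1 = 5.025
  [7.5→9.5]: (4.66+3.48)/2 × 2 = 8.14
  [9.5→9.75]: (3.48+3.36)/2 × 0.25 = 0.855
  Sum = 52.2675 mg/L·h
sublingual tablet tail: 3.36/0.146 = 23.014; AUC_ev,0→∞ = 52.2675 + 23.014 = 75.2815 mg/L·h
F = (AUC_ev/D_ev)/(AUC_iv/D_iv) = (75.2815/250)/(827.8235/100) = 0.301126/8.278235 = 0.0364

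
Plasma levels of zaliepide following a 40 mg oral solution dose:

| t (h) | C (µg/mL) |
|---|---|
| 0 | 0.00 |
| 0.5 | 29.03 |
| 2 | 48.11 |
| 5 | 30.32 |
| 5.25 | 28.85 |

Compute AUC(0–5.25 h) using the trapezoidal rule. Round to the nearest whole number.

AUC = 190 µg/mL·h

Trapezoidal AUC_0→5.25:
  [0→0.5]: (0.00+29.03)/2 × 0.5 = 7.2575
  [0.5→2]: (29.03+48.11)/2 × 1.5 = 57.855
  [2→5]: (48.11+30.32)/2 × 3 = 117.645
  [5→5.25]: (30.32+28.85)/2 × 0.25 = 7.39625
  Sum = 190.15375 µg/mL·h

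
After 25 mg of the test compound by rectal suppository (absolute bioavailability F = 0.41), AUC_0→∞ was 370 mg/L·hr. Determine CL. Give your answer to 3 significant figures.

CL = 0.0277 L/hr

CL = F × Dose / AUC_0→∞
   = 0.41 × 25 / 370 = 0.0277027 L/hr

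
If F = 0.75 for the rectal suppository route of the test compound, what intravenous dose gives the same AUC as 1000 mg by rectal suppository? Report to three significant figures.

D_iv = 750 mg

Systemic exposure from an extravascular dose = F × D_ev, so the equivalent IV dose is F × D_ev.
D_iv = F × D_ev = 0.75 × 1000 = 750 mg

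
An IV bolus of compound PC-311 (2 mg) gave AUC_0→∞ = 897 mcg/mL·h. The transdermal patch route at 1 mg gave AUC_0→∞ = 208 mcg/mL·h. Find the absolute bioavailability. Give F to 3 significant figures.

F = 0.464

F = (AUC_ev / D_ev) / (AUC_iv / D_iv)
  = (208/1) / (897/2)
  = 208 / 448.5 = 0.4638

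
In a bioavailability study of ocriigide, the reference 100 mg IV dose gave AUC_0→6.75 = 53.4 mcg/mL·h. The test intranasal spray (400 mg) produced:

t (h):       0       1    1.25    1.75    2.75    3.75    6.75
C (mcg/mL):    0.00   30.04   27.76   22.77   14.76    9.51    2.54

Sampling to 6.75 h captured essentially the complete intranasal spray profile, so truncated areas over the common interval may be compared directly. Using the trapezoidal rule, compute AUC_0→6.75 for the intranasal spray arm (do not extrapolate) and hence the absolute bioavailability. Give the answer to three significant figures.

Trapezoidal AUC_0→6.75 (intranasal spray):
  [0→1]: (0.00+30.04)/2 × 1 = 15.02
  [1→1.25]: (30.04+27.76)/2 × 0.25 = 7.225
  [1.25→1.75]: (27.76+22.77)/2 × 0.5 = 12.6325
  [1.75→2.75]: (22.77+14.76)/2 × 1 = 18.765
  [2.75→3.75]: (14.76+9.51)/2 × 1 = 12.135
  [3.75→6.75]: (9.51+2.54)/2 × 3 = 18.075
  Sum = 83.8525 mcg/mL·h
F = (AUC_ev/D_ev)/(AUC_iv/D_iv) = (83.8525/400)/(53.4/100) = 0.20963125/0.534 = 0.3926

F = 0.393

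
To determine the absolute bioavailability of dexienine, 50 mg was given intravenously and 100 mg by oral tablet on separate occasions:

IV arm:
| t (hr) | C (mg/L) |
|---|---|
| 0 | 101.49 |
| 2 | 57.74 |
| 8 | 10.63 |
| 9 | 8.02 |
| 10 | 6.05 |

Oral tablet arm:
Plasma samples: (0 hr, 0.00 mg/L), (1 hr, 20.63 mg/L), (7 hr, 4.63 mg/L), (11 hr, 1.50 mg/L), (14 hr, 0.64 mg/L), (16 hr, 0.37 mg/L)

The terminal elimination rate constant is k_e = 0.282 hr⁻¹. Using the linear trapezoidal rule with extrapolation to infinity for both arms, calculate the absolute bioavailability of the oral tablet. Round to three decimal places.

F = 0.129

Trapezoidal AUC_0→10 (IV):
  [0→2]: (101.49+57.74)/2 × 2 = 159.23
  [2→8]: (57.74+10.63)/2 × 6 = 205.11
  [8→9]: (10.63+8.02)/2 × 1 = 9.325
  [9→10]: (8.02+6.05)/2 × 1 = 7.035
  Sum = 380.7 mg/L·hr
IV tail: 6.05/0.282 = 21.454; AUC_iv,0→∞ = 380.7 + 21.454 = 402.154 mg/L·hr
Trapezoidal AUC_0→16 (oral tablet):
  [0→1]: (0.00+20.63)/2 × 1 = 10.315
  [1→7]: (20.63+4.63)/2 × 6 = 75.78
  [7→11]: (4.63+1.50)/2 × 4 = 12.26
  [11→14]: (1.50+0.64)/2 × 3 = 3.21
  [14→16]: (0.64+0.37)/2 × 2 = 1.01
  Sum = 102.575 mg/L·hr
oral tablet tail: 0.37/0.282 = 1.312; AUC_ev,0→∞ = 102.575 + 1.312 = 103.887 mg/L·hr
F = (AUC_ev/D_ev)/(AUC_iv/D_iv) = (103.887/100)/(402.154/50) = 1.03887/8.04308 = 0.1292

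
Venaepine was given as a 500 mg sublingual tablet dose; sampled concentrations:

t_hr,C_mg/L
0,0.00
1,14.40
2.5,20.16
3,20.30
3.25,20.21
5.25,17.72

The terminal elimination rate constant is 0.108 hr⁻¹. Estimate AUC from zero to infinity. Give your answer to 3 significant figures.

AUC = 250 mg/L·hr

Trapezoidal AUC_0→5.25:
  [0→1]: (0.00+14.40)/2 × 1 = 7.2
  [1→2.5]: (14.40+20.16)/2 × 1.5 = 25.92
  [2.5→3]: (20.16+20.30)/2 × 0.5 = 10.115
  [3→3.25]: (20.30+20.21)/2 × 0.25 = 5.06375
  [3.25→5.25]: (20.21+17.72)/2 × 2 = 37.93
  Sum = 86.22875 mg/L·hr
Extrapolated tail: C_last / k_e = 17.72 / 0.108 = 164.074
AUC_0→∞ = 86.22875 + 164.074 = 250.30275 mg/L·hr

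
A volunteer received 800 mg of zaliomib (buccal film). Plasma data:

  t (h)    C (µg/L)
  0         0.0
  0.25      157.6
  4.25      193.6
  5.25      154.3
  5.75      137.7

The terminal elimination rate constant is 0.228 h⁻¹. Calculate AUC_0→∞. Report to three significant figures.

AUC = 1570 µg/L·h

Trapezoidal AUC_0→5.75:
  [0→0.25]: (0.0+157.6)/2 × 0.25 = 19.7
  [0.25→4.25]: (157.6+193.6)/2 × 4 = 702.4
  [4.25→5.25]: (193.6+154.3)/2 × 1 = 173.95
  [5.25→5.75]: (154.3+137.7)/2 × 0.5 = 73.0
  Sum = 969.05 µg/L·h
Extrapolated tail: C_last / k_e = 137.7 / 0.228 = 603.947
AUC_0→∞ = 969.05 + 603.947 = 1572.997 µg/L·h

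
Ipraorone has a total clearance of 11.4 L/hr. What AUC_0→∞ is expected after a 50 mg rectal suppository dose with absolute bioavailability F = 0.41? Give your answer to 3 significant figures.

AUC_0→∞ = F × Dose / CL
        = 0.41 × 50 / 11.4 = 1.79825 mg/L·hr

AUC = 1.80 mg/L·hr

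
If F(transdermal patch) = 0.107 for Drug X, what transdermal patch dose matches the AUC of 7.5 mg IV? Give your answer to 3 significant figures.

For equal systemic exposure: F × D_ev = D_iv
D_ev = D_iv / F = 7.5 / 0.107 = 70.0935 mg

D_transdermal = 70.1 mg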